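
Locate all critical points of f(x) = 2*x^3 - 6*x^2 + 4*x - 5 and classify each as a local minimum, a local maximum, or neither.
f'(x) = 6*x^2 - 12*x + 4

Solve f'(x) = 0:
  Factor: 6*x^2 - 12*x + 4 = 2*(3*x^2 - 6*x + 2); 3*x^2 - 6*x + 2 = 0 has no rational roots; quadratic formula: x = (6 ± √12)/6.
  ⇒ x = 1 - sqrt(3)/3 ≈ 0.4226, sqrt(3)/3 + 1 ≈ 1.5774

f''(x) = 12*x - 12
Second-derivative test at each critical point:
  f''(0.4226) = -6.9282 < 0 → local maximum
  f''(1.5774) = 6.9282 > 0 → local minimum

Critical points: x = 1 - sqrt(3)/3 ≈ 0.4226 (local maximum); x = sqrt(3)/3 + 1 ≈ 1.5774 (local minimum)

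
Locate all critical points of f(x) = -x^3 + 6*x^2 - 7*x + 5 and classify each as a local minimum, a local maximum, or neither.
f'(x) = -3*x^2 + 12*x - 7

Solve f'(x) = 0:
  3*x^2 - 12*x + 7 = 0 has no rational roots; quadratic formula: x = (12 ± √60)/6.
  ⇒ x = 2 - sqrt(15)/3 ≈ 0.7090, sqrt(15)/3 + 2 ≈ 3.2910

f''(x) = 12 - 6*x
Second-derivative test at each critical point:
  f''(0.7090) = 7.7460 > 0 → local minimum
  f''(3.2910) = -7.7460 < 0 → local maximum

Critical points: x = 2 - sqrt(15)/3 ≈ 0.7090 (local minimum); x = sqrt(15)/3 + 2 ≈ 3.2910 (local maximum)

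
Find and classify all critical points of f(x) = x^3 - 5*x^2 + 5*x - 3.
f'(x) = 3*x^2 - 10*x + 5

Solve f'(x) = 0:
  3*x^2 - 10*x + 5 = 0 has no rational roots; quadratic formula: x = (10 ± √40)/6.
  ⇒ x = 5/3 - sqrt(10)/3 ≈ 0.6126, sqrt(10)/3 + 5/3 ≈ 2.7208

f''(x) = 6*x - 10
Second-derivative test at each critical point:
  f''(0.6126) = -6.3246 < 0 → local maximum
  f''(2.7208) = 6.3246 > 0 → local minimum

Critical points: x = 5/3 - sqrt(10)/3 ≈ 0.6126 (local maximum); x = sqrt(10)/3 + 5/3 ≈ 2.7208 (local minimum)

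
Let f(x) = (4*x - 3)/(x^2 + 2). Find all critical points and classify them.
f'(x) = 2*(-2*x^2 + 3*x + 4)/(x^4 + 4*x^2 + 4)

Solve f'(x) = 0:
  f'(x) = -2*(2*x^2 - 3*x - 4)/(x^2 + 2)^2; the denominator is positive wherever f is defined, so f'(x) = 0 ⇔ -4*x^2 + 6*x + 8 = 0.
  Factor: -4*x^2 + 6*x + 8 = -2*(2*x^2 - 3*x - 4); 2*x^2 - 3*x - 4 = 0 has no rational roots; quadratic formula: x = (3 ± √41)/4.
  ⇒ x = 3/4 - sqrt(41)/4 ≈ -0.8508, 3/4 + sqrt(41)/4 ≈ 2.3508

f''(x) = 2*(4*x^2*(4*x - 3) + 3*(1 - 4*x)*(x^2 + 2))/(x^2 + 2)^3
Second-derivative test at each critical point:
  f''(-0.8508) = 1.7261 > 0 → local minimum
  f''(2.3508) = -0.2261 < 0 → local maximum

Critical points: x = 3/4 - sqrt(41)/4 ≈ -0.8508 (local minimum); x = 3/4 + sqrt(41)/4 ≈ 2.3508 (local maximum)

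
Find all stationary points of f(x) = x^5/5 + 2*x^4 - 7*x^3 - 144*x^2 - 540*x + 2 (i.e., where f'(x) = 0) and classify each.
f'(x) = x^4 + 8*x^3 - 21*x^2 - 288*x - 540

Solve f'(x) = 0:
  Factor: x^4 + 8*x^3 - 21*x^2 - 288*x - 540 = (x - 6)*(x + 3)*(x + 5)*(x + 6) = 0.
  ⇒ x = -6, -5, -3, 6

f''(x) = 4*x^3 + 24*x^2 - 42*x - 288
Second-derivative test at each critical point:
  f''(-6) = -36 < 0 → local maximum
  f''(-5) = 22 > 0 → local minimum
  f''(-3) = -54 < 0 → local maximum
  f''(6) = 1188 > 0 → local minimum

Critical points: x = -6 (local maximum); x = -5 (local minimum); x = -3 (local maximum); x = 6 (local minimum)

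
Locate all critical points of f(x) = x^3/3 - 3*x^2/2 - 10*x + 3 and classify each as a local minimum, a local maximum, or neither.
f'(x) = x^2 - 3*x - 10

Solve f'(x) = 0:
  Factor: x^2 - 3*x - 10 = (x - 5)*(x + 2) = 0.
  ⇒ x = -2, 5

f''(x) = 2*x - 3
Second-derivative test at each critical point:
  f''(-2) = -7 < 0 → local maximum
  f''(5) = 7 > 0 → local minimum

Critical points: x = -2 (local maximum); x = 5 (local minimum)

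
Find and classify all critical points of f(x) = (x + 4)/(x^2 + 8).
f'(x) = (x^2 - 2*x*(x + 4) + 8)/(x^2 + 8)^2

Solve f'(x) = 0:
  f'(x) = -(x^2 + 8*x - 8)/(x^2 + 8)^2; the denominator is positive wherever f is defined, so f'(x) = 0 ⇔ -x^2 - 8*x + 8 = 0.
  x^2 + 8*x - 8 = 0 has no rational roots; quadratic formula: x = (-8 ± √96)/2.
  ⇒ x = -2*sqrt(6) - 4 ≈ -8.8990, -4 + 2*sqrt(6) ≈ 0.8990

f''(x) = 2*(4*x^2*(x + 4) - (3*x + 4)*(x^2 + 8))/(x^2 + 8)^3
Second-derivative test at each critical point:
  f''(-8.8990) = 0.0013 > 0 → local minimum
  f''(0.8990) = -0.1263 < 0 → local maximum

Critical points: x = -2*sqrt(6) - 4 ≈ -8.8990 (local minimum); x = -4 + 2*sqrt(6) ≈ 0.8990 (local maximum)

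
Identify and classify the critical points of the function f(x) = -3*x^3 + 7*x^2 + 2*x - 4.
f'(x) = -9*x^2 + 14*x + 2

Solve f'(x) = 0:
  9*x^2 - 14*x - 2 = 0 has no rational roots; quadratic formula: x = (14 ± √268)/18.
  ⇒ x = 7/9 - sqrt(67)/9 ≈ -0.1317, 7/9 + sqrt(67)/9 ≈ 1.6873

f''(x) = 14 - 18*x
Second-derivative test at each critical point:
  f''(-0.1317) = 16.3707 > 0 → local minimum
  f''(1.6873) = -16.3707 < 0 → local maximum

Critical points: x = 7/9 - sqrt(67)/9 ≈ -0.1317 (local minimum); x = 7/9 + sqrt(67)/9 ≈ 1.6873 (local maximum)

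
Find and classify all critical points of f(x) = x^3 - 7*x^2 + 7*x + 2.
f'(x) = 3*x^2 - 14*x + 7

Solve f'(x) = 0:
  3*x^2 - 14*x + 7 = 0 has no rational roots; quadratic formula: x = (14 ± √112)/6.
  ⇒ x = 7/3 - 2*sqrt(7)/3 ≈ 0.5695, 2*sqrt(7)/3 + 7/3 ≈ 4.0972

f''(x) = 6*x - 14
Second-derivative test at each critical point:
  f''(0.5695) = -10.5830 < 0 → local maximum
  f''(4.0972) = 10.5830 > 0 → local minimum

Critical points: x = 7/3 - 2*sqrt(7)/3 ≈ 0.5695 (local maximum); x = 2*sqrt(7)/3 + 7/3 ≈ 4.0972 (local minimum)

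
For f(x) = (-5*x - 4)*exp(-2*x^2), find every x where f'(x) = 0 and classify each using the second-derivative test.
f'(x) = (4*x*(5*x + 4) - 5)*exp(-2*x^2)

Solve f'(x) = 0:
  f'(x) = (20*x^2 + 16*x - 5)·exp(-2*x^2) and exp(-2*x^2) > 0 for every x, so f'(x) = 0 ⇔ 20*x^2 + 16*x - 5 = 0.
  20*x^2 + 16*x - 5 = 0 has no rational roots; quadratic formula: x = (-16 ± √656)/40.
  ⇒ x = -sqrt(41)/10 - 2/5 ≈ -1.0403, -2/5 + sqrt(41)/10 ≈ 0.2403

f''(x) = 4*(-20*x^3 - 16*x^2 + 15*x + 4)*exp(-2*x^2)
Second-derivative test at each critical point:
  f''(-1.0403) = -2.9405 < 0 → local maximum
  f''(0.2403) = 22.8187 > 0 → local minimum

Critical points: x = -sqrt(41)/10 - 2/5 ≈ -1.0403 (local maximum); x = -2/5 + sqrt(41)/10 ≈ 0.2403 (local minimum)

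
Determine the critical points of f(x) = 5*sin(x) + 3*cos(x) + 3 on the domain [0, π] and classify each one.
f'(x) = -3*sin(x) + 5*cos(x)

Solve f'(x) = 0 on [0, π]:
  f'(x) = 0 ⇔ 5*cos(x) = 3*sin(x) ⇔ tan(x) = 5/3, i.e. x = arctan(5/3) + nπ; keep the solutions lying in [0, π].
  ⇒ x = atan(5/3) ≈ 1.0304

f''(x) = -5*sin(x) - 3*cos(x)
Second-derivative test at each critical point:
  f''(1.0304) = -5.8310 < 0 → local maximum

Critical points: x = atan(5/3) ≈ 1.0304 (local maximum)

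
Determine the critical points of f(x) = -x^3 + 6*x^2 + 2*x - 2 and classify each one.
f'(x) = -3*x^2 + 12*x + 2

Solve f'(x) = 0:
  3*x^2 - 12*x - 2 = 0 has no rational roots; quadratic formula: x = (12 ± √168)/6.
  ⇒ x = 2 - sqrt(42)/3 ≈ -0.1602, 2 + sqrt(42)/3 ≈ 4.1602

f''(x) = 12 - 6*x
Second-derivative test at each critical point:
  f''(-0.1602) = 12.9615 > 0 → local minimum
  f''(4.1602) = -12.9615 < 0 → local maximum

Critical points: x = 2 - sqrt(42)/3 ≈ -0.1602 (local minimum); x = 2 + sqrt(42)/3 ≈ 4.1602 (local maximum)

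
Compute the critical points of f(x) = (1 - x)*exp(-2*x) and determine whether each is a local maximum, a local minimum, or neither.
f'(x) = (2*x - 3)*exp(-2*x)

Solve f'(x) = 0:
  f'(x) = (2*x - 3)·exp(-2*x) and exp(-2*x) > 0 for every x, so f'(x) = 0 ⇔ 2*x - 3 = 0.
  2*x - 3 = 0.
  ⇒ x = 3/2

f''(x) = 4*(2 - x)*exp(-2*x)
Second-derivative test at each critical point:
  f''(3/2) = 0.0996 > 0 → local minimum

Critical points: x = 3/2 (local minimum)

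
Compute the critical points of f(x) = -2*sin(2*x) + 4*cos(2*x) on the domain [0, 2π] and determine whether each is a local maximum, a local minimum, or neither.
f'(x) = -8*sin(2*x) - 4*cos(2*x)

Solve f'(x) = 0 on [0, 2π]:
  f'(x) = 0 ⇔ -2*cos(2*x) = 4*sin(2*x) ⇔ tan(2*x) = -1/2, i.e. 2*x = arctan(-1/2) + nπ; keep the solutions lying in [0, 2π].
  ⇒ x = -atan(1/2)/2 + pi/2 ≈ 1.3390, pi - atan(1/2)/2 ≈ 2.9098, -atan(1/2)/2 + 3*pi/2 ≈ 4.4806, -atan(1/2)/2 + 2*pi ≈ 6.0514

f''(x) = 8*sin(2*x) - 16*cos(2*x)
Second-derivative test at each critical point:
  f''(1.3390) = 17.8885 > 0 → local minimum
  f''(2.9098) = -17.8885 < 0 → local maximum
  f''(4.4806) = 17.8885 > 0 → local minimum
  f''(6.0514) = -17.8885 < 0 → local maximum

Critical points: x = -atan(1/2)/2 + pi/2 ≈ 1.3390 (local minimum); x = pi - atan(1/2)/2 ≈ 2.9098 (local maximum); x = -atan(1/2)/2 + 3*pi/2 ≈ 4.4806 (local minimum); x = -atan(1/2)/2 + 2*pi ≈ 6.0514 (local maximum)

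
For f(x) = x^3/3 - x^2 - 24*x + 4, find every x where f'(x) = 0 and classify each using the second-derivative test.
f'(x) = x^2 - 2*x - 24

Solve f'(x) = 0:
  Factor: x^2 - 2*x - 24 = (x - 6)*(x + 4) = 0.
  ⇒ x = -4, 6

f''(x) = 2*x - 2
Second-derivative test at each critical point:
  f''(-4) = -10 < 0 → local maximum
  f''(6) = 10 > 0 → local minimum

Critical points: x = -4 (local maximum); x = 6 (local minimum)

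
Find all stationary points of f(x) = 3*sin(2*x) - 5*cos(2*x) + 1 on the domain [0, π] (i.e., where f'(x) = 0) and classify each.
f'(x) = 10*sin(2*x) + 6*cos(2*x)

Solve f'(x) = 0 on [0, π]:
  f'(x) = 0 ⇔ 3*cos(2*x) = -5*sin(2*x) ⇔ tan(2*x) = -3/5, i.e. 2*x = arctan(-3/5) + nπ; keep the solutions lying in [0, π].
  ⇒ x = -atan(3/5)/2 + pi/2 ≈ 1.3006, pi - atan(3/5)/2 ≈ 2.8714

f''(x) = -12*sin(2*x) + 20*cos(2*x)
Second-derivative test at each critical point:
  f''(1.3006) = -23.3238 < 0 → local maximum
  f''(2.8714) = 23.3238 > 0 → local minimum

Critical points: x = -atan(3/5)/2 + pi/2 ≈ 1.3006 (local maximum); x = pi - atan(3/5)/2 ≈ 2.8714 (local minimum)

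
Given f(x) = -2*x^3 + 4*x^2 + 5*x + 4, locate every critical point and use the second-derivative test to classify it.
f'(x) = -6*x^2 + 8*x + 5

Solve f'(x) = 0:
  6*x^2 - 8*x - 5 = 0 has no rational roots; quadratic formula: x = (8 ± √184)/12.
  ⇒ x = 2/3 - sqrt(46)/6 ≈ -0.4637, 2/3 + sqrt(46)/6 ≈ 1.7971

f''(x) = 8 - 12*x
Second-derivative test at each critical point:
  f''(-0.4637) = 13.5647 > 0 → local minimum
  f''(1.7971) = -13.5647 < 0 → local maximum

Critical points: x = 2/3 - sqrt(46)/6 ≈ -0.4637 (local minimum); x = 2/3 + sqrt(46)/6 ≈ 1.7971 (local maximum)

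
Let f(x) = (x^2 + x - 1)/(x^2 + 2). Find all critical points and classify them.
f'(x) = (-x^2 + 6*x + 2)/(x^4 + 4*x^2 + 4)

Solve f'(x) = 0:
  f'(x) = -(x^2 - 6*x - 2)/(x^2 + 2)^2; the denominator is positive wherever f is defined, so f'(x) = 0 ⇔ -x^2 + 6*x + 2 = 0.
  x^2 - 6*x - 2 = 0 has no rational roots; quadratic formula: x = (6 ± √44)/2.
  ⇒ x = 3 - sqrt(11) ≈ -0.3166, 3 + sqrt(11) ≈ 6.3166

f''(x) = 2*(x^3 - 9*x^2 - 6*x + 6)/(x^6 + 6*x^4 + 12*x^2 + 8)
Second-derivative test at each critical point:
  f''(-0.3166) = 1.5038 > 0 → local minimum
  f''(6.3166) = -0.0038 < 0 → local maximum

Critical points: x = 3 - sqrt(11) ≈ -0.3166 (local minimum); x = 3 + sqrt(11) ≈ 6.3166 (local maximum)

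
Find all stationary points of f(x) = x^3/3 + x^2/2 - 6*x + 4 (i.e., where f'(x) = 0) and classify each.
f'(x) = x^2 + x - 6

Solve f'(x) = 0:
  Factor: x^2 + x - 6 = (x - 2)*(x + 3) = 0.
  ⇒ x = -3, 2

f''(x) = 2*x + 1
Second-derivative test at each critical point:
  f''(-3) = -5 < 0 → local maximum
  f''(2) = 5 > 0 → local minimum

Critical points: x = -3 (local maximum); x = 2 (local minimum)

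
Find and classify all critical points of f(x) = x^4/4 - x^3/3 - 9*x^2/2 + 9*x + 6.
f'(x) = x^3 - x^2 - 9*x + 9

Solve f'(x) = 0:
  Factor: x^3 - x^2 - 9*x + 9 = (x - 3)*(x - 1)*(x + 3) = 0.
  ⇒ x = -3, 1, 3

f''(x) = 3*x^2 - 2*x - 9
Second-derivative test at each critical point:
  f''(-3) = 24 > 0 → local minimum
  f''(1) = -8 < 0 → local maximum
  f''(3) = 12 > 0 → local minimum

Critical points: x = -3 (local minimum); x = 1 (local maximum); x = 3 (local minimum)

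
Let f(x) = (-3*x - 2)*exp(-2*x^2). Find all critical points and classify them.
f'(x) = (4*x*(3*x + 2) - 3)*exp(-2*x^2)

Solve f'(x) = 0:
  f'(x) = (12*x^2 + 8*x - 3)·exp(-2*x^2) and exp(-2*x^2) > 0 for every x, so f'(x) = 0 ⇔ 12*x^2 + 8*x - 3 = 0.
  12*x^2 + 8*x - 3 = 0 has no rational roots; quadratic formula: x = (-8 ± √208)/24.
  ⇒ x = -sqrt(13)/6 - 1/3 ≈ -0.9343, -1/3 + sqrt(13)/6 ≈ 0.2676

f''(x) = 4*(-12*x^3 - 8*x^2 + 9*x + 2)*exp(-2*x^2)
Second-derivative test at each critical point:
  f''(-0.9343) = -2.5171 < 0 → local maximum
  f''(0.2676) = 12.4979 > 0 → local minimum

Critical points: x = -sqrt(13)/6 - 1/3 ≈ -0.9343 (local maximum); x = -1/3 + sqrt(13)/6 ≈ 0.2676 (local minimum)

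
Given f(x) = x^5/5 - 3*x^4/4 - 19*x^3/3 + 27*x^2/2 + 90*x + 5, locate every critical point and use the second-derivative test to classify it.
f'(x) = x^4 - 3*x^3 - 19*x^2 + 27*x + 90

Solve f'(x) = 0:
  Factor: x^4 - 3*x^3 - 19*x^2 + 27*x + 90 = (x - 5)*(x - 3)*(x + 2)*(x + 3) = 0.
  ⇒ x = -3, -2, 3, 5

f''(x) = 4*x^3 - 9*x^2 - 38*x + 27
Second-derivative test at each critical point:
  f''(-3) = -48 < 0 → local maximum
  f''(-2) = 35 > 0 → local minimum
  f''(3) = -60 < 0 → local maximum
  f''(5) = 112 > 0 → local minimum

Critical points: x = -3 (local maximum); x = -2 (local minimum); x = 3 (local maximum); x = 5 (local minimum)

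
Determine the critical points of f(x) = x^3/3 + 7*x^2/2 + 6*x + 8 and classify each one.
f'(x) = x^2 + 7*x + 6

Solve f'(x) = 0:
  Factor: x^2 + 7*x + 6 = (x + 1)*(x + 6) = 0.
  ⇒ x = -6, -1

f''(x) = 2*x + 7
Second-derivative test at each critical point:
  f''(-6) = -5 < 0 → local maximum
  f''(-1) = 5 > 0 → local minimum

Critical points: x = -6 (local maximum); x = -1 (local minimum)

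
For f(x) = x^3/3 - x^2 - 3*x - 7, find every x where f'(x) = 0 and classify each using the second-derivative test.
f'(x) = x^2 - 2*x - 3

Solve f'(x) = 0:
  Factor: x^2 - 2*x - 3 = (x - 3)*(x + 1) = 0.
  ⇒ x = -1, 3

f''(x) = 2*x - 2
Second-derivative test at each critical point:
  f''(-1) = -4 < 0 → local maximum
  f''(3) = 4 > 0 → local minimum

Critical points: x = -1 (local maximum); x = 3 (local minimum)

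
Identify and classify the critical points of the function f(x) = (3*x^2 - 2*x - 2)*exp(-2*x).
f'(x) = 2*(-3*x^2 + 5*x + 1)*exp(-2*x)

Solve f'(x) = 0:
  f'(x) = (-6*x^2 + 10*x + 2)·exp(-2*x) and exp(-2*x) > 0 for every x, so f'(x) = 0 ⇔ -6*x^2 + 10*x + 2 = 0.
  Factor: -6*x^2 + 10*x + 2 = -2*(3*x^2 - 5*x - 1); 3*x^2 - 5*x - 1 = 0 has no rational roots; quadratic formula: x = (5 ± √37)/6.
  ⇒ x = 5/6 - sqrt(37)/6 ≈ -0.1805, 5/6 + sqrt(37)/6 ≈ 1.8471

f''(x) = 2*(6*x^2 - 16*x + 3)*exp(-2*x)
Second-derivative test at each critical point:
  f''(-0.1805) = 17.4533 > 0 → local minimum
  f''(1.8471) = -0.3025 < 0 → local maximum

Critical points: x = 5/6 - sqrt(37)/6 ≈ -0.1805 (local minimum); x = 5/6 + sqrt(37)/6 ≈ 1.8471 (local maximum)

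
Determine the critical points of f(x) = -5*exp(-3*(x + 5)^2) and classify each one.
f'(x) = 30*(x + 5)*exp(-3*(x + 5)^2)

Solve f'(x) = 0:
  f'(x) = (30*x + 150)·exp(-3*(x + 5)^2) and exp(-3*(x + 5)^2) > 0 for every x, so f'(x) = 0 ⇔ 30*x + 150 = 0.
  Factor: 30*x + 150 = 30*(x + 5) = 0.
  ⇒ x = -5

f''(x) = 30*(1 - 6*(x + 5)^2)*exp(-3*(x + 5)^2)
Second-derivative test at each critical point:
  f''(-5) = 30 > 0 → local minimum

Critical points: x = -5 (local minimum)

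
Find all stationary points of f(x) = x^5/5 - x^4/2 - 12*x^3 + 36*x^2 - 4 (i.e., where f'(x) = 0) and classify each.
f'(x) = x*(x^3 - 2*x^2 - 36*x + 72)

Solve f'(x) = 0:
  Factor: x^4 - 2*x^3 - 36*x^2 + 72*x = x*(x - 6)*(x - 2)*(x + 6) = 0.
  ⇒ x = -6, 0, 2, 6

f''(x) = 4*x^3 - 6*x^2 - 72*x + 72
Second-derivative test at each critical point:
  f''(-6) = -576 < 0 → local maximum
  f''(0) = 72 > 0 → local minimum
  f''(2) = -64 < 0 → local maximum
  f''(6) = 288 > 0 → local minimum

Critical points: x = -6 (local maximum); x = 0 (local minimum); x = 2 (local maximum); x = 6 (local minimum)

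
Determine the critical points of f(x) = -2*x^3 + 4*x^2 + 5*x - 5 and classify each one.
f'(x) = -6*x^2 + 8*x + 5

Solve f'(x) = 0:
  6*x^2 - 8*x - 5 = 0 has no rational roots; quadratic formula: x = (8 ± √184)/12.
  ⇒ x = 2/3 - sqrt(46)/6 ≈ -0.4637, 2/3 + sqrt(46)/6 ≈ 1.7971

f''(x) = 8 - 12*x
Second-derivative test at each critical point:
  f''(-0.4637) = 13.5647 > 0 → local minimum
  f''(1.7971) = -13.5647 < 0 → local maximum

Critical points: x = 2/3 - sqrt(46)/6 ≈ -0.4637 (local minimum); x = 2/3 + sqrt(46)/6 ≈ 1.7971 (local maximum)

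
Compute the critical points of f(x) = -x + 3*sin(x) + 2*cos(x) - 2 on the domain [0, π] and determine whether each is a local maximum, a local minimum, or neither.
f'(x) = -2*sin(x) + 3*cos(x) - 1

Solve f'(x) = 0 on [0, π]:
  f'(x) = 0 ⇔ -2*sin(x) + 3*cos(x) = 1. Write the left side as R·cos(x + φ) with R = √(3² + 2²) = sqrt(13), cos φ = 3*sqrt(13)/13, sin φ = 2*sqrt(13)/13; then cos(x + φ) = sqrt(13)/13. Solve for x and keep the solutions lying in [0, π].
  ⇒ x = atan((-2 + 6*sqrt(3))/(3 + 4*sqrt(3))) ≈ 0.7018

f''(x) = -3*sin(x) - 2*cos(x)
Second-derivative test at each critical point:
  f''(0.7018) = -3.4641 < 0 → local maximum

Critical points: x = atan((-2 + 6*sqrt(3))/(3 + 4*sqrt(3))) ≈ 0.7018 (local maximum)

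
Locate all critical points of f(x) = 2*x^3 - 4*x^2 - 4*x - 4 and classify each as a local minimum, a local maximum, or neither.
f'(x) = 6*x^2 - 8*x - 4

Solve f'(x) = 0:
  Factor: 6*x^2 - 8*x - 4 = 2*(3*x^2 - 4*x - 2); 3*x^2 - 4*x - 2 = 0 has no rational roots; quadratic formula: x = (4 ± √40)/6.
  ⇒ x = 2/3 - sqrt(10)/3 ≈ -0.3874, 2/3 + sqrt(10)/3 ≈ 1.7208

f''(x) = 12*x - 8
Second-derivative test at each critical point:
  f''(-0.3874) = -12.6491 < 0 → local maximum
  f''(1.7208) = 12.6491 > 0 → local minimum

Critical points: x = 2/3 - sqrt(10)/3 ≈ -0.3874 (local maximum); x = 2/3 + sqrt(10)/3 ≈ 1.7208 (local minimum)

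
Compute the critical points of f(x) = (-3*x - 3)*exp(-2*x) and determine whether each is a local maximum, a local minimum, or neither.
f'(x) = 3*(2*x + 1)*exp(-2*x)

Solve f'(x) = 0:
  f'(x) = (6*x + 3)·exp(-2*x) and exp(-2*x) > 0 for every x, so f'(x) = 0 ⇔ 6*x + 3 = 0.
  Factor: 6*x + 3 = 3*(2*x + 1) = 0.
  ⇒ x = -1/2

f''(x) = -12*x*exp(-2*x)
Second-derivative test at each critical point:
  f''(-1/2) = 16.3097 > 0 → local minimum

Critical points: x = -1/2 (local minimum)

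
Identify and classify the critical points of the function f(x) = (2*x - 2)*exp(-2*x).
f'(x) = 2*(3 - 2*x)*exp(-2*x)

Solve f'(x) = 0:
  f'(x) = (6 - 4*x)·exp(-2*x) and exp(-2*x) > 0 for every x, so f'(x) = 0 ⇔ 6 - 4*x = 0.
  Factor: 6 - 4*x = -2*(2*x - 3) = 0.
  ⇒ x = 3/2

f''(x) = 8*(x - 2)*exp(-2*x)
Second-derivative test at each critical point:
  f''(3/2) = -0.1991 < 0 → local maximum

Critical points: x = 3/2 (local maximum)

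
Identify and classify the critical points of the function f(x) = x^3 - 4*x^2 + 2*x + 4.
f'(x) = 3*x^2 - 8*x + 2

Solve f'(x) = 0:
  3*x^2 - 8*x + 2 = 0 has no rational roots; quadratic formula: x = (8 ± √40)/6.
  ⇒ x = 4/3 - sqrt(10)/3 ≈ 0.2792, sqrt(10)/3 + 4/3 ≈ 2.3874

f''(x) = 6*x - 8
Second-derivative test at each critical point:
  f''(0.2792) = -6.3246 < 0 → local maximum
  f''(2.3874) = 6.3246 > 0 → local minimum

Critical points: x = 4/3 - sqrt(10)/3 ≈ 0.2792 (local maximum); x = sqrt(10)/3 + 4/3 ≈ 2.3874 (local minimum)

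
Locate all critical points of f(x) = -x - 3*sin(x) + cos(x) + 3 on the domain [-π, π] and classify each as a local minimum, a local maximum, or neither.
f'(x) = -sin(x) - 3*cos(x) - 1

Solve f'(x) = 0 on [-π, π]:
  f'(x) = 0 ⇔ -sin(x) - 3*cos(x) = 1. Write the left side as R·cos(x + φ) with R = √((-3)² + 1²) = sqrt(10), cos φ = -3*sqrt(10)/10, sin φ = sqrt(10)/10; then cos(x + φ) = sqrt(10)/10. Solve for x and keep the solutions lying in [-π, π].
  ⇒ x = -pi/2 ≈ -1.5708, pi - atan(4/3) ≈ 2.2143

f''(x) = 3*sin(x) - cos(x)
Second-derivative test at each critical point:
  f''(-1.5708) = -3 < 0 → local maximum
  f''(2.2143) = 3 > 0 → local minimum

Critical points: x = -pi/2 ≈ -1.5708 (local maximum); x = pi - atan(4/3) ≈ 2.2143 (local minimum)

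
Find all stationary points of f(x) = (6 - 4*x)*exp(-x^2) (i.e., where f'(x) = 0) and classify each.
f'(x) = 4*(x*(2*x - 3) - 1)*exp(-x^2)

Solve f'(x) = 0:
  f'(x) = (8*x^2 - 12*x - 4)·exp(-x^2) and exp(-x^2) > 0 for every x, so f'(x) = 0 ⇔ 8*x^2 - 12*x - 4 = 0.
  Factor: 8*x^2 - 12*x - 4 = 4*(2*x^2 - 3*x - 1); 2*x^2 - 3*x - 1 = 0 has no rational roots; quadratic formula: x = (3 ± √17)/4.
  ⇒ x = 3/4 - sqrt(17)/4 ≈ -0.2808, 3/4 + sqrt(17)/4 ≈ 1.7808

f''(x) = 4*(2*x^2*(3 - 2*x) + 6*x - 3)*exp(-x^2)
Second-derivative test at each critical point:
  f''(-0.2808) = -15.2422 < 0 → local maximum
  f''(1.7808) = 0.6919 > 0 → local minimum

Critical points: x = 3/4 - sqrt(17)/4 ≈ -0.2808 (local maximum); x = 3/4 + sqrt(17)/4 ≈ 1.7808 (local minimum)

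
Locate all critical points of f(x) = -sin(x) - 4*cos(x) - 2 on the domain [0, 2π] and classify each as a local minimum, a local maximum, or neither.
f'(x) = 4*sin(x) - cos(x)

Solve f'(x) = 0 on [0, 2π]:
  f'(x) = 0 ⇔ -cos(x) = -4*sin(x) ⇔ tan(x) = 1/4, i.e. x = arctan(1/4) + nπ; keep the solutions lying in [0, 2π].
  ⇒ x = atan(1/4) ≈ 0.2450, atan(1/4) + pi ≈ 3.3866

f''(x) = sin(x) + 4*cos(x)
Second-derivative test at each critical point:
  f''(0.2450) = 4.1231 > 0 → local minimum
  f''(3.3866) = -4.1231 < 0 → local maximum

Critical points: x = atan(1/4) ≈ 0.2450 (local minimum); x = atan(1/4) + pi ≈ 3.3866 (local maximum)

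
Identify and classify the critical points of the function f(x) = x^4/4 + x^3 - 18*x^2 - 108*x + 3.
f'(x) = x^3 + 3*x^2 - 36*x - 108

Solve f'(x) = 0:
  Factor: x^3 + 3*x^2 - 36*x - 108 = (x - 6)*(x + 3)*(x + 6) = 0.
  ⇒ x = -6, -3, 6

f''(x) = 3*x^2 + 6*x - 36
Second-derivative test at each critical point:
  f''(-6) = 36 > 0 → local minimum
  f''(-3) = -27 < 0 → local maximum
  f''(6) = 108 > 0 → local minimum

Critical points: x = -6 (local minimum); x = -3 (local maximum); x = 6 (local minimum)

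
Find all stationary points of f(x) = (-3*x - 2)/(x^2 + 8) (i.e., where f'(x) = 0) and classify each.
f'(x) = (3*x^2 + 4*x - 24)/(x^4 + 16*x^2 + 64)

Solve f'(x) = 0:
  f'(x) = (3*x^2 + 4*x - 24)/(x^2 + 8)^2; the denominator is positive wherever f is defined, so f'(x) = 0 ⇔ 3*x^2 + 4*x - 24 = 0.
  3*x^2 + 4*x - 24 = 0 has no rational roots; quadratic formula: x = (-4 ± √304)/6.
  ⇒ x = -2*sqrt(19)/3 - 2/3 ≈ -3.5726, -2/3 + 2*sqrt(19)/3 ≈ 2.2393

f''(x) = 2*(-4*x^2*(3*x + 2) + (9*x + 2)*(x^2 + 8))/(x^2 + 8)^3
Second-derivative test at each critical point:
  f''(-3.5726) = -0.0404 < 0 → local maximum
  f''(2.2393) = 0.1029 > 0 → local minimum

Critical points: x = -2*sqrt(19)/3 - 2/3 ≈ -3.5726 (local maximum); x = -2/3 + 2*sqrt(19)/3 ≈ 2.2393 (local minimum)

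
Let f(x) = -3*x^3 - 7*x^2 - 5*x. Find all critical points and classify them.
f'(x) = -9*x^2 - 14*x - 5

Solve f'(x) = 0:
  Factor: -9*x^2 - 14*x - 5 = -(x + 1)*(9*x + 5) = 0.
  ⇒ x = -1, -5/9

f''(x) = -18*x - 14
Second-derivative test at each critical point:
  f''(-1) = 4 > 0 → local minimum
  f''(-5/9) = -4 < 0 → local maximum

Critical points: x = -1 (local minimum); x = -5/9 (local maximum)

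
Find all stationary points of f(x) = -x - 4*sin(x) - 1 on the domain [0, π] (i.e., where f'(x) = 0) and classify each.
f'(x) = -4*cos(x) - 1

Solve f'(x) = 0 on [0, π]:
  f'(x) = 0 ⇔ cos(x) = -1/4, i.e. x = ±arccos(-1/4) + 2nπ; keep the solutions lying in [0, π].
  ⇒ x = acos(-1/4) ≈ 1.8235

f''(x) = 4*sin(x)
Second-derivative test at each critical point:
  f''(1.8235) = 3.8730 > 0 → local minimum

Critical points: x = acos(-1/4) ≈ 1.8235 (local minimum)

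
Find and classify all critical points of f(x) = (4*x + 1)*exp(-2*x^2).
f'(x) = 4*(-x*(4*x + 1) + 1)*exp(-2*x^2)

Solve f'(x) = 0:
  f'(x) = (-16*x^2 - 4*x + 4)·exp(-2*x^2) and exp(-2*x^2) > 0 for every x, so f'(x) = 0 ⇔ -16*x^2 - 4*x + 4 = 0.
  Factor: -16*x^2 - 4*x + 4 = -4*(4*x^2 + x - 1); 4*x^2 + x - 1 = 0 has no rational roots; quadratic formula: x = (-1 ± √17)/8.
  ⇒ x = -sqrt(17)/8 - 1/8 ≈ -0.6404, -1/8 + sqrt(17)/8 ≈ 0.3904

f''(x) = 4*(4*x^2*(4*x + 1) - 12*x - 1)*exp(-2*x^2)
Second-derivative test at each critical point:
  f''(-0.6404) = 7.2624 > 0 → local minimum
  f''(0.3904) = -12.1593 < 0 → local maximum

Critical points: x = -sqrt(17)/8 - 1/8 ≈ -0.6404 (local minimum); x = -1/8 + sqrt(17)/8 ≈ 0.3904 (local maximum)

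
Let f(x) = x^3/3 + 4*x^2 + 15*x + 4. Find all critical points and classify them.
f'(x) = x^2 + 8*x + 15

Solve f'(x) = 0:
  Factor: x^2 + 8*x + 15 = (x + 3)*(x + 5) = 0.
  ⇒ x = -5, -3

f''(x) = 2*x + 8
Second-derivative test at each critical point:
  f''(-5) = -2 < 0 → local maximum
  f''(-3) = 2 > 0 → local minimum

Critical points: x = -5 (local maximum); x = -3 (local minimum)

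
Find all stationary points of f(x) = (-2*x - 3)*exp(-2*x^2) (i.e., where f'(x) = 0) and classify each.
f'(x) = 2*(2*x*(2*x + 3) - 1)*exp(-2*x^2)

Solve f'(x) = 0:
  f'(x) = (8*x^2 + 12*x - 2)·exp(-2*x^2) and exp(-2*x^2) > 0 for every x, so f'(x) = 0 ⇔ 8*x^2 + 12*x - 2 = 0.
  Factor: 8*x^2 + 12*x - 2 = 2*(4*x^2 + 6*x - 1); 4*x^2 + 6*x - 1 = 0 has no rational roots; quadratic formula: x = (-6 ± √52)/8.
  ⇒ x = -sqrt(13)/4 - 3/4 ≈ -1.6514, -3/4 + sqrt(13)/4 ≈ 0.1514

f''(x) = 4*(-8*x^3 - 12*x^2 + 6*x + 3)*exp(-2*x^2)
Second-derivative test at each critical point:
  f''(-1.6514) = -0.0617 < 0 → local maximum
  f''(0.1514) = 13.7761 > 0 → local minimum

Critical points: x = -sqrt(13)/4 - 3/4 ≈ -1.6514 (local maximum); x = -3/4 + sqrt(13)/4 ≈ 0.1514 (local minimum)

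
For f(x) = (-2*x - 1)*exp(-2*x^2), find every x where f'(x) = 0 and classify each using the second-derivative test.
f'(x) = 2*(2*x*(2*x + 1) - 1)*exp(-2*x^2)

Solve f'(x) = 0:
  f'(x) = (8*x^2 + 4*x - 2)·exp(-2*x^2) and exp(-2*x^2) > 0 for every x, so f'(x) = 0 ⇔ 8*x^2 + 4*x - 2 = 0.
  Factor: 8*x^2 + 4*x - 2 = 2*(4*x^2 + 2*x - 1); 4*x^2 + 2*x - 1 = 0 has no rational roots; quadratic formula: x = (-2 ± √20)/8.
  ⇒ x = -sqrt(5)/4 - 1/4 ≈ -0.8090, -1/4 + sqrt(5)/4 ≈ 0.3090

f''(x) = 4*(-8*x^3 - 4*x^2 + 6*x + 1)*exp(-2*x^2)
Second-derivative test at each critical point:
  f''(-0.8090) = -2.4157 < 0 → local maximum
  f''(0.3090) = 7.3893 > 0 → local minimum

Critical points: x = -sqrt(5)/4 - 1/4 ≈ -0.8090 (local maximum); x = -1/4 + sqrt(5)/4 ≈ 0.3090 (local minimum)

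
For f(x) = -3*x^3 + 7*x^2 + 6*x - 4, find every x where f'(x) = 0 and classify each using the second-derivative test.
f'(x) = -9*x^2 + 14*x + 6

Solve f'(x) = 0:
  9*x^2 - 14*x - 6 = 0 has no rational roots; quadratic formula: x = (14 ± √412)/18.
  ⇒ x = 7/9 - sqrt(103)/9 ≈ -0.3499, 7/9 + sqrt(103)/9 ≈ 1.9054

f''(x) = 14 - 18*x
Second-derivative test at each critical point:
  f''(-0.3499) = 20.2978 > 0 → local minimum
  f''(1.9054) = -20.2978 < 0 → local maximum

Critical points: x = 7/9 - sqrt(103)/9 ≈ -0.3499 (local minimum); x = 7/9 + sqrt(103)/9 ≈ 1.9054 (local maximum)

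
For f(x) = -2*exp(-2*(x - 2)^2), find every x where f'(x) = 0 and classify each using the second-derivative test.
f'(x) = 8*(x - 2)*exp(-2*(x - 2)^2)

Solve f'(x) = 0:
  f'(x) = (8*x - 16)·exp(-2*(x - 2)^2) and exp(-2*(x - 2)^2) > 0 for every x, so f'(x) = 0 ⇔ 8*x - 16 = 0.
  Factor: 8*x - 16 = 8*(x - 2) = 0.
  ⇒ x = 2

f''(x) = 8*(1 - 4*(x - 2)^2)*exp(-2*(x - 2)^2)
Second-derivative test at each critical point:
  f''(2) = 8 > 0 → local minimum

Critical points: x = 2 (local minimum)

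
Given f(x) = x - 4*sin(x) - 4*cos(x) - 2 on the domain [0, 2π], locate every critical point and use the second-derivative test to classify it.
f'(x) = -4*sqrt(2)*cos(x + pi/4) + 1

Solve f'(x) = 0 on [0, 2π]:
  f'(x) = 0 ⇔ 4*sin(x) - 4*cos(x) = -1. Write the left side as R·cos(x + φ) with R = √((-4)² + (-4)²) = 4*sqrt(2), cos φ = -sqrt(2)/2, sin φ = -sqrt(2)/2; then cos(x + φ) = -sqrt(2)/8. Solve for x and keep the solutions lying in [0, 2π].
  ⇒ x = atan((-1 + sqrt(31))/(1 + sqrt(31))) ≈ 0.6077, atan((-sqrt(31) - 1)/(1 - sqrt(31))) + pi ≈ 4.1047

f''(x) = 4*sqrt(2)*sin(x + pi/4)
Second-derivative test at each critical point:
  f''(0.6077) = 5.5678 > 0 → local minimum
  f''(4.1047) = -5.5678 < 0 → local maximum

Critical points: x = atan((-1 + sqrt(31))/(1 + sqrt(31))) ≈ 0.6077 (local minimum); x = atan((-sqrt(31) - 1)/(1 - sqrt(31))) + pi ≈ 4.1047 (local maximum)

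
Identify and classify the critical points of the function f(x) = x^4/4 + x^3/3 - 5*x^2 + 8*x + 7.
f'(x) = x^3 + x^2 - 10*x + 8

Solve f'(x) = 0:
  Factor: x^3 + x^2 - 10*x + 8 = (x - 2)*(x - 1)*(x + 4) = 0.
  ⇒ x = -4, 1, 2

f''(x) = 3*x^2 + 2*x - 10
Second-derivative test at each critical point:
  f''(-4) = 30 > 0 → local minimum
  f''(1) = -5 < 0 → local maximum
  f''(2) = 6 > 0 → local minimum

Critical points: x = -4 (local minimum); x = 1 (local maximum); x = 2 (local minimum)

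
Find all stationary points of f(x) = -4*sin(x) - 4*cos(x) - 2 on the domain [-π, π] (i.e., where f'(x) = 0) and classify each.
f'(x) = -4*sqrt(2)*cos(x + pi/4)

Solve f'(x) = 0 on [-π, π]:
  f'(x) = 0 ⇔ -4*cos(x) = -4*sin(x) ⇔ tan(x) = 1, i.e. x = arctan(1) + nπ; keep the solutions lying in [-π, π].
  ⇒ x = -3*pi/4 ≈ -2.3562, pi/4 ≈ 0.7854

f''(x) = 4*sqrt(2)*sin(x + pi/4)
Second-derivative test at each critical point:
  f''(-2.3562) = -5.6569 < 0 → local maximum
  f''(0.7854) = 5.6569 > 0 → local minimum

Critical points: x = -3*pi/4 ≈ -2.3562 (local maximum); x = pi/4 ≈ 0.7854 (local minimum)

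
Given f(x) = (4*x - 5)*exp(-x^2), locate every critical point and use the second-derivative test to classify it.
f'(x) = 2*(-x*(4*x - 5) + 2)*exp(-x^2)

Solve f'(x) = 0:
  f'(x) = (-8*x^2 + 10*x + 4)·exp(-x^2) and exp(-x^2) > 0 for every x, so f'(x) = 0 ⇔ -8*x^2 + 10*x + 4 = 0.
  Factor: -8*x^2 + 10*x + 4 = -2*(4*x^2 - 5*x - 2); 4*x^2 - 5*x - 2 = 0 has no rational roots; quadratic formula: x = (5 ± √57)/8.
  ⇒ x = 5/8 - sqrt(57)/8 ≈ -0.3187, 5/8 + sqrt(57)/8 ≈ 1.5687

f''(x) = 2*(2*x^2*(4*x - 5) - 12*x + 5)*exp(-x^2)
Second-derivative test at each critical point:
  f''(-0.3187) = 13.6411 > 0 → local minimum
  f''(1.5687) = -1.2889 < 0 → local maximum

Critical points: x = 5/8 - sqrt(57)/8 ≈ -0.3187 (local minimum); x = 5/8 + sqrt(57)/8 ≈ 1.5687 (local maximum)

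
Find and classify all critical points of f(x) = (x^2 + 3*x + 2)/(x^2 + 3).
f'(x) = (-3*x^2 + 2*x + 9)/(x^4 + 6*x^2 + 9)

Solve f'(x) = 0:
  f'(x) = -(3*x^2 - 2*x - 9)/(x^2 + 3)^2; the denominator is positive wherever f is defined, so f'(x) = 0 ⇔ -3*x^2 + 2*x + 9 = 0.
  3*x^2 - 2*x - 9 = 0 has no rational roots; quadratic formula: x = (2 ± √112)/6.
  ⇒ x = 1/3 - 2*sqrt(7)/3 ≈ -1.4305, 1/3 + 2*sqrt(7)/3 ≈ 2.0972

f''(x) = 6*(x^3 - x^2 - 9*x + 1)/(x^6 + 9*x^4 + 27*x^2 + 27)
Second-derivative test at each critical point:
  f''(-1.4305) = 0.4156 > 0 → local minimum
  f''(2.0972) = -0.1934 < 0 → local maximum

Critical points: x = 1/3 - 2*sqrt(7)/3 ≈ -1.4305 (local minimum); x = 1/3 + 2*sqrt(7)/3 ≈ 2.0972 (local maximum)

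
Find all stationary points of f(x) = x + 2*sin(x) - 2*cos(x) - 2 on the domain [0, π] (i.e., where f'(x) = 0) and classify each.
f'(x) = 2*sqrt(2)*sin(x + pi/4) + 1

Solve f'(x) = 0 on [0, π]:
  f'(x) = 0 ⇔ 2*sin(x) + 2*cos(x) = -1. Write the left side as R·cos(x + φ) with R = √(2² + (-2)²) = 2*sqrt(2), cos φ = sqrt(2)/2, sin φ = -sqrt(2)/2; then cos(x + φ) = -sqrt(2)/4. Solve for x and keep the solutions lying in [0, π].
  ⇒ x = atan((-1 + sqrt(7))/(-sqrt(7) - 1)) + pi ≈ 2.7176

f''(x) = 2*sqrt(2)*cos(x + pi/4)
Second-derivative test at each critical point:
  f''(2.7176) = -2.6458 < 0 → local maximum

Critical points: x = atan((-1 + sqrt(7))/(-sqrt(7) - 1)) + pi ≈ 2.7176 (local maximum)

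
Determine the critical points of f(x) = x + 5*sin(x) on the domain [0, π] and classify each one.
f'(x) = 5*cos(x) + 1

Solve f'(x) = 0 on [0, π]:
  f'(x) = 0 ⇔ cos(x) = -1/5, i.e. x = ±arccos(-1/5) + 2nπ; keep the solutions lying in [0, π].
  ⇒ x = acos(-1/5) ≈ 1.7722

f''(x) = -5*sin(x)
Second-derivative test at each critical point:
  f''(1.7722) = -4.8990 < 0 → local maximum

Critical points: x = acos(-1/5) ≈ 1.7722 (local maximum)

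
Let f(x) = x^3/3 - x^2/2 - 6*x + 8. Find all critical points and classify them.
f'(x) = x^2 - x - 6

Solve f'(x) = 0:
  Factor: x^2 - x - 6 = (x - 3)*(x + 2) = 0.
  ⇒ x = -2, 3

f''(x) = 2*x - 1
Second-derivative test at each critical point:
  f''(-2) = -5 < 0 → local maximum
  f''(3) = 5 > 0 → local minimum

Critical points: x = -2 (local maximum); x = 3 (local minimum)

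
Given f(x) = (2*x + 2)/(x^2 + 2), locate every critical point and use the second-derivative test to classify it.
f'(x) = 2*(x^2 - 2*x*(x + 1) + 2)/(x^2 + 2)^2

Solve f'(x) = 0:
  f'(x) = -2*(x^2 + 2*x - 2)/(x^2 + 2)^2; the denominator is positive wherever f is defined, so f'(x) = 0 ⇔ -2*x^2 - 4*x + 4 = 0.
  Factor: -2*x^2 - 4*x + 4 = -2*(x^2 + 2*x - 2); x^2 + 2*x - 2 = 0 has no rational roots; quadratic formula: x = (-2 ± √12)/2.
  ⇒ x = -sqrt(3) - 1 ≈ -2.7321, -1 + sqrt(3) ≈ 0.7321

f''(x) = 4*(4*x^2*(x + 1) - (3*x + 1)*(x^2 + 2))/(x^2 + 2)^3
Second-derivative test at each critical point:
  f''(-2.7321) = 0.0774 > 0 → local minimum
  f''(0.7321) = -1.0774 < 0 → local maximum

Critical points: x = -sqrt(3) - 1 ≈ -2.7321 (local minimum); x = -1 + sqrt(3) ≈ 0.7321 (local maximum)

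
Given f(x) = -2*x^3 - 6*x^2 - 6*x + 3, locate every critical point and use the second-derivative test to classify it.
f'(x) = -6*x^2 - 12*x - 6

Solve f'(x) = 0:
  Factor: -6*x^2 - 12*x - 6 = -6*(x + 1)^2 = 0.
  ⇒ x = -1

f''(x) = -12*x - 12
Second-derivative test at each critical point:
  f''(-1) = 0, so the second-derivative test is inconclusive; use the first-derivative test: f'(-5/4) = -0.3750, f'(-3/4) = -0.3750 — f' is negative on both sides (no sign change) → neither a local maximum nor a local minimum

Critical points: x = -1 (neither)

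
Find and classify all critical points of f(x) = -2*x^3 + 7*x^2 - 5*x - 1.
f'(x) = -6*x^2 + 14*x - 5

Solve f'(x) = 0:
  6*x^2 - 14*x + 5 = 0 has no rational roots; quadratic formula: x = (14 ± √76)/12.
  ⇒ x = 7/6 - sqrt(19)/6 ≈ 0.4402, sqrt(19)/6 + 7/6 ≈ 1.8931

f''(x) = 14 - 12*x
Second-derivative test at each critical point:
  f''(0.4402) = 8.7178 > 0 → local minimum
  f''(1.8931) = -8.7178 < 0 → local maximum

Critical points: x = 7/6 - sqrt(19)/6 ≈ 0.4402 (local minimum); x = sqrt(19)/6 + 7/6 ≈ 1.8931 (local maximum)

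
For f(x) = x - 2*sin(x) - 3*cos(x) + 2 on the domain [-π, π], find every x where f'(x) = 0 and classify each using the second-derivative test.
f'(x) = 3*sin(x) - 2*cos(x) + 1

Solve f'(x) = 0 on [-π, π]:
  f'(x) = 0 ⇔ 3*sin(x) - 2*cos(x) = -1. Write the left side as R·cos(x + φ) with R = √((-2)² + (-3)²) = sqrt(13), cos φ = -2*sqrt(13)/13, sin φ = -3*sqrt(13)/13; then cos(x + φ) = -sqrt(13)/13. Solve for x and keep the solutions lying in [-π, π].
  ⇒ x = -pi + atan((-4*sqrt(3) - 3)/(2 - 6*sqrt(3))) ≈ -2.2726, atan((-3 + 4*sqrt(3))/(2 + 6*sqrt(3))) ≈ 0.3070

f''(x) = 2*sin(x) + 3*cos(x)
Second-derivative test at each critical point:
  f''(-2.2726) = -3.4641 < 0 → local maximum
  f''(0.3070) = 3.4641 > 0 → local minimum

Critical points: x = -pi + atan((-4*sqrt(3) - 3)/(2 - 6*sqrt(3))) ≈ -2.2726 (local maximum); x = atan((-3 + 4*sqrt(3))/(2 + 6*sqrt(3))) ≈ 0.3070 (local minimum)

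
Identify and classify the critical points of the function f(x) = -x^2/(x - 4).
f'(x) = x*(8 - x)/(x - 4)^2

Solve f'(x) = 0:
  f'(x) = -x*(x - 8)/(x - 4)^2; the denominator is positive wherever f is defined, so f'(x) = 0 ⇔ -x^2 + 8*x = 0.
  Factor: -x^2 + 8*x = -x*(x - 8) = 0.
  ⇒ x = 0, 8

f''(x) = -32/(x^3 - 12*x^2 + 48*x - 64)
Second-derivative test at each critical point:
  f''(0) = 1/2 > 0 → local minimum
  f''(8) = -1/2 < 0 → local maximum

Critical points: x = 0 (local minimum); x = 8 (local maximum)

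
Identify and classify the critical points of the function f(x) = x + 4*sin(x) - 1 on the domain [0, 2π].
f'(x) = 4*cos(x) + 1

Solve f'(x) = 0 on [0, 2π]:
  f'(x) = 0 ⇔ cos(x) = -1/4, i.e. x = ±arccos(-1/4) + 2nπ; keep the solutions lying in [0, 2π].
  ⇒ x = acos(-1/4) ≈ 1.8235, -acos(-1/4) + 2*pi ≈ 4.4597

f''(x) = -4*sin(x)
Second-derivative test at each critical point:
  f''(1.8235) = -3.8730 < 0 → local maximum
  f''(4.4597) = 3.8730 > 0 → local minimum

Critical points: x = acos(-1/4) ≈ 1.8235 (local maximum); x = -acos(-1/4) + 2*pi ≈ 4.4597 (local minimum)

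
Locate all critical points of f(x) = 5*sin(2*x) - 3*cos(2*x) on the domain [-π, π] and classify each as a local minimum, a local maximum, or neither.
f'(x) = 6*sin(2*x) + 10*cos(2*x)

Solve f'(x) = 0 on [-π, π]:
  f'(x) = 0 ⇔ 5*cos(2*x) = -3*sin(2*x) ⇔ tan(2*x) = -5/3, i.e. 2*x = arctan(-5/3) + nπ; keep the solutions lying in [-π, π].
  ⇒ x = -pi/2 - atan(5/3)/2 ≈ -2.0860, -atan(5/3)/2 ≈ -0.5152, -atan(5/3)/2 + pi/2 ≈ 1.0556, pi - atan(5/3)/2 ≈ 2.6264

f''(x) = -20*sin(2*x) + 12*cos(2*x)
Second-derivative test at each critical point:
  f''(-2.0860) = -23.3238 < 0 → local maximum
  f''(-0.5152) = 23.3238 > 0 → local minimum
  f''(1.0556) = -23.3238 < 0 → local maximum
  f''(2.6264) = 23.3238 > 0 → local minimum

Critical points: x = -pi/2 - atan(5/3)/2 ≈ -2.0860 (local maximum); x = -atan(5/3)/2 ≈ -0.5152 (local minimum); x = -atan(5/3)/2 + pi/2 ≈ 1.0556 (local maximum); x = pi - atan(5/3)/2 ≈ 2.6264 (local minimum)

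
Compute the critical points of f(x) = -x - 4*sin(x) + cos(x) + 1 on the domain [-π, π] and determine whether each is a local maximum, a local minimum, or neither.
f'(x) = -sin(x) - 4*cos(x) - 1

Solve f'(x) = 0 on [-π, π]:
  f'(x) = 0 ⇔ -sin(x) - 4*cos(x) = 1. Write the left side as R·cos(x + φ) with R = √((-4)² + 1²) = sqrt(17), cos φ = -4*sqrt(17)/17, sin φ = sqrt(17)/17; then cos(x + φ) = sqrt(17)/17. Solve for x and keep the solutions lying in [-π, π].
  ⇒ x = -pi/2 ≈ -1.5708, pi - atan(15/8) ≈ 2.0608

f''(x) = 4*sin(x) - cos(x)
Second-derivative test at each critical point:
  f''(-1.5708) = -4 < 0 → local maximum
  f''(2.0608) = 4 > 0 → local minimum

Critical points: x = -pi/2 ≈ -1.5708 (local maximum); x = pi - atan(15/8) ≈ 2.0608 (local minimum)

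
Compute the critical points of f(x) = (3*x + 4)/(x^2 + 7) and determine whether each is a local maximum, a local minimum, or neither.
f'(x) = (-3*x^2 - 8*x + 21)/(x^4 + 14*x^2 + 49)

Solve f'(x) = 0:
  f'(x) = -(3*x^2 + 8*x - 21)/(x^2 + 7)^2; the denominator is positive wherever f is defined, so f'(x) = 0 ⇔ -3*x^2 - 8*x + 21 = 0.
  3*x^2 + 8*x - 21 = 0 has no rational roots; quadratic formula: x = (-8 ± √316)/6.
  ⇒ x = -sqrt(79)/3 - 4/3 ≈ -4.2961, -4/3 + sqrt(79)/3 ≈ 1.6294

f''(x) = 2*(4*x^2*(3*x + 4) - (9*x + 4)*(x^2 + 7))/(x^2 + 7)^3
Second-derivative test at each critical point:
  f''(-4.2961) = 0.0274 > 0 → local minimum
  f''(1.6294) = -0.1907 < 0 → local maximum

Critical points: x = -sqrt(79)/3 - 4/3 ≈ -4.2961 (local minimum); x = -4/3 + sqrt(79)/3 ≈ 1.6294 (local maximum)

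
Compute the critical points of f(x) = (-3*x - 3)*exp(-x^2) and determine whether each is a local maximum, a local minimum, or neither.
f'(x) = 3*(2*x*(x + 1) - 1)*exp(-x^2)

Solve f'(x) = 0:
  f'(x) = (6*x^2 + 6*x - 3)·exp(-x^2) and exp(-x^2) > 0 for every x, so f'(x) = 0 ⇔ 6*x^2 + 6*x - 3 = 0.
  Factor: 6*x^2 + 6*x - 3 = 3*(2*x^2 + 2*x - 1); 2*x^2 + 2*x - 1 = 0 has no rational roots; quadratic formula: x = (-2 ± √12)/4.
  ⇒ x = -sqrt(3)/2 - 1/2 ≈ -1.3660, -1/2 + sqrt(3)/2 ≈ 0.3660

f''(x) = 6*(-2*x^2*(x + 1) + 3*x + 1)*exp(-x^2)
Second-derivative test at each critical point:
  f''(-1.3660) = -1.6081 < 0 → local maximum
  f''(0.3660) = 9.0892 > 0 → local minimum

Critical points: x = -sqrt(3)/2 - 1/2 ≈ -1.3660 (local maximum); x = -1/2 + sqrt(3)/2 ≈ 0.3660 (local minimum)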